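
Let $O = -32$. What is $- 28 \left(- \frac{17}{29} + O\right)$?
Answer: $\frac{26460}{29} \approx 912.41$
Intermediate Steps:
$- 28 \left(- \frac{17}{29} + O\right) = - 28 \left(- \frac{17}{29} - 32\right) = \left(-28\right) \left(- \frac{945}{29}\right) = \frac{26460}{29}$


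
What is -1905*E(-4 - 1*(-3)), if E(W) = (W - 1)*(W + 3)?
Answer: 7620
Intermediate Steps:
E(W) = (-1 + W)*(3 + W)
-1905*E(-4 - 1*(-3)) = -1905*(-3 + (-4 - 1*(-3))**2 + 2*(-4 - 1*(-3))) = -1905*(-3 + (-4 + 3)**2 + 2*(-4 + 3)) = -1905*(-3 + (-1)**2 + 2*(-1)) = -1905*(-3 + 1 - 2) = -1905*(-4) = 7620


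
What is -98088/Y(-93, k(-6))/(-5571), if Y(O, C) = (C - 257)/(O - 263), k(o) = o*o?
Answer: 11639776/410397 ≈ 28.362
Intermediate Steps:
k(o) = o²
Y(O, C) = (-257 + C)/(-263 + O)
-98088/Y(-93, k(-6))/(-5571) = -98088*(-263 - 93)/(-257 + (-6)²)/(-5571) = -98088*(-356/(-257 + 36))*(-1/5571) = -98088/((-1/356*(-221)))*(-1/5571) = -98088/221/356*(-1/5571) = -98088*356/221*(-1/5571) = -34919328/221*(-1/5571) = 11639776/410397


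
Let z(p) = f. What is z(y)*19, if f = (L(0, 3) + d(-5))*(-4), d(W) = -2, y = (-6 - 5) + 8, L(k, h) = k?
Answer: 152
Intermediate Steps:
y = -3 (y = -11 + 8 = -3)
f = 8 (f = (0 - 2)*(-4) = -2*(-4) = 8)
z(p) = 8
z(y)*19 = 8*19 = 152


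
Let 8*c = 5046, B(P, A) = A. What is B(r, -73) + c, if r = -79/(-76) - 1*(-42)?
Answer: 2231/4 ≈ 557.75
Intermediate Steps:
r = 3271/76 (r = -79*(-1/76) + 42 = 79/76 + 42 = 3271/76 ≈ 43.039)
c = 2523/4 (c = (1/8)*5046 = 2523/4 ≈ 630.75)
B(r, -73) + c = -73 + 2523/4 = 2231/4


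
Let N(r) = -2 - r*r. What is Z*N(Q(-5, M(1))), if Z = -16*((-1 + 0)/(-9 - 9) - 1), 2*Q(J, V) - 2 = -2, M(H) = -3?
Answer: -272/9 ≈ -30.222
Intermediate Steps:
Q(J, V) = 0 (Q(J, V) = 1 + (1/2)*(-2) = 1 - 1 = 0)
N(r) = -2 - r**2
Z = 136/9 (Z = -16*(-1/(-18) - 1) = -16*(-1*(-1/18) - 1) = -16*(1/18 - 1) = -16*(-17/18) = 136/9 ≈ 15.111)
Z*N(Q(-5, M(1))) = 136*(-2 - 1*0**2)/9 = 136*(-2 - 1*0)/9 = 136*(-2 + 0)/9 = (136/9)*(-2) = -272/9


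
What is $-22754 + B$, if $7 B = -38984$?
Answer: $- \frac{198262}{7} \approx -28323.0$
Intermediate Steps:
$B = - \frac{38984}{7}$ ($B = \frac{1}{7} \left(-38984\right) = - \frac{38984}{7} \approx -5569.1$)
$-22754 + B = -22754 - \frac{38984}{7} = - \frac{198262}{7}$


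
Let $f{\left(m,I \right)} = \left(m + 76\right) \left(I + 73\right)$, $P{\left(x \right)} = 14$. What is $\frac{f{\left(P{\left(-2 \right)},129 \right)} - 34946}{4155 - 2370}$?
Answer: $- \frac{16766}{1785} \approx -9.3927$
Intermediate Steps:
$f{\left(m,I \right)} = \left(73 + I\right) \left(76 + m\right)$ ($f{\left(m,I \right)} = \left(76 + m\right) \left(73 + I\right) = \left(73 + I\right) \left(76 + m\right)$)
$\frac{f{\left(P{\left(-2 \right)},129 \right)} - 34946}{4155 - 2370} = \frac{\left(5548 + 73 \cdot 14 + 76 \cdot 129 + 129 \cdot 14\right) - 34946}{4155 - 2370} = \frac{\left(5548 + 1022 + 9804 + 1806\right) - 34946}{1785} = \left(18180 - 34946\right) \frac{1}{1785} = \left(-16766\right) \frac{1}{1785} = - \frac{16766}{1785}$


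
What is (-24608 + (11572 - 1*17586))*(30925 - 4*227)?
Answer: -919180574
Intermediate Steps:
(-24608 + (11572 - 1*17586))*(30925 - 4*227) = (-24608 + (11572 - 17586))*(30925 - 908) = (-24608 - 6014)*30017 = -30622*30017 = -919180574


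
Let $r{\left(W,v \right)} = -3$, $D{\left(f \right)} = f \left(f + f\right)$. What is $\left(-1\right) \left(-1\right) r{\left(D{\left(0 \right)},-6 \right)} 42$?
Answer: $-126$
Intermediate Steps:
$D{\left(f \right)} = 2 f^{2}$ ($D{\left(f \right)} = f 2 f = 2 f^{2}$)
$\left(-1\right) \left(-1\right) r{\left(D{\left(0 \right)},-6 \right)} 42 = \left(-1\right) \left(-1\right) \left(-3\right) 42 = 1 \left(-3\right) 42 = \left(-3\right) 42 = -126$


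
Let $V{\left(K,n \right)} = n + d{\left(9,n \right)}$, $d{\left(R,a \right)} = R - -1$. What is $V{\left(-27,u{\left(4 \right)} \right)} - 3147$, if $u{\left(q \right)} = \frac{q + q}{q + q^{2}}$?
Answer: $- \frac{15683}{5} \approx -3136.6$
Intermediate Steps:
$d{\left(R,a \right)} = 1 + R$ ($d{\left(R,a \right)} = R + 1 = 1 + R$)
$u{\left(q \right)} = \frac{2 q}{q + q^{2}}$
$V{\left(K,n \right)} = 10 + n$ ($V{\left(K,n \right)} = n + \left(1 + 9\right) = n + 10 = 10 + n$)
$V{\left(-27,u{\left(4 \right)} \right)} - 3147 = \left(10 + \frac{2}{1 + 4}\right) - 3147 = \left(10 + \frac{2}{5}\right) - 3147 = \frac{52}{5} - 3147 = - \frac{15683}{5}$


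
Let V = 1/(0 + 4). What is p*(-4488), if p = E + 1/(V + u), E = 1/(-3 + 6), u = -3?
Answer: 136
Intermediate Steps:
V = ¼ (V = 1/4 = ¼ ≈ 0.25000)
E = ⅓ (E = 1/3 = ⅓ ≈ 0.33333)
p = -1/33 (p = ⅓ + 1/(¼ - 3) = ⅓ + 1/(-11/4) = ⅓ - 4/11 = -1/33 ≈ -0.030303)
p*(-4488) = -1/33*(-4488) = 136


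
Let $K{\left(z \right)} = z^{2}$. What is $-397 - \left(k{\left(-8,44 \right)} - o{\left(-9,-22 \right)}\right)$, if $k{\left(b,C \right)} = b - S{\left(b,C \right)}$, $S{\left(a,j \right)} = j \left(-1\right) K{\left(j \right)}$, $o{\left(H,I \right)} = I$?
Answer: $-85595$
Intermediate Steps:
$S{\left(a,j \right)} = - j^{3}$ ($S{\left(a,j \right)} = j \left(-1\right) j^{2} = - j j^{2} = - j^{3}$)
$k{\left(b,C \right)} = b + C^{3}$ ($k{\left(b,C \right)} = b - - C^{3} = b + C^{3}$)
$-397 - \left(k{\left(-8,44 \right)} - o{\left(-9,-22 \right)}\right) = -397 - \left(\left(-8 + 44^{3}\right) - -22\right) = -397 - \left(\left(-8 + 85184\right) + 22\right) = -397 - \left(85176 + 22\right) = -397 - 85198 = -85595$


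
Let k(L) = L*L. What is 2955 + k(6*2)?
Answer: 3099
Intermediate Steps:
k(L) = L²
2955 + k(6*2) = 2955 + (6*2)² = 2955 + 12² = 2955 + 144 = 3099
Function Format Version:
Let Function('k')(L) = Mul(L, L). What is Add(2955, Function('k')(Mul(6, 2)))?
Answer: 3099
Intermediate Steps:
Function('k')(L) = Pow(L, 2)
Add(2955, Function('k')(Mul(6, 2))) = Add(2955, Pow(Mul(6, 2), 2)) = Add(2955, Pow(12, 2)) = Add(2955, 144) = 3099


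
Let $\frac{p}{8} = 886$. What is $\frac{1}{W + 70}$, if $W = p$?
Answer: $\frac{1}{7158} \approx 0.0001397$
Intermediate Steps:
$p = 7088$ ($p = 8 \cdot 886 = 7088$)
$W = 7088$
$\frac{1}{W + 70} = \frac{1}{7088 + 70} = \frac{1}{7158}$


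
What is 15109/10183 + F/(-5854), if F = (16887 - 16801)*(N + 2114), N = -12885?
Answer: 4760511042/29805641 ≈ 159.72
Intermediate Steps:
F = -926306 (F = (16887 - 16801)*(-12885 + 2114) = 86*(-10771) = -926306)
15109/10183 + F/(-5854) = 15109/10183 - 926306/(-5854) = 15109*(1/10183) - 926306*(-1/5854) = 15109/10183 + 463153/2927 = 4760511042/29805641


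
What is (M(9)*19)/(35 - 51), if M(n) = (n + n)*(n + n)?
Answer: -1539/4 ≈ -384.75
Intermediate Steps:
M(n) = 4*n² (M(n) = (2*n)*(2*n) = 4*n²)
(M(9)*19)/(35 - 51) = ((4*9²)*19)/(35 - 51) = ((4*81)*19)/(-16) = (324*19)*(-1/16) = 6156*(-1/16) = -1539/4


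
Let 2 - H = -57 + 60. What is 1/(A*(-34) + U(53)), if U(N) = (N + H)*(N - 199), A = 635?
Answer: -1/29182 ≈ -3.4268e-5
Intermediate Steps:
H = -1 (H = 2 - (-57 + 60) = 2 - 1*3 = 2 - 3 = -1)
U(N) = (-1 + N)*(-199 + N) (U(N) = (N - 1)*(N - 199) = (-1 + N)*(-199 + N))
1/(A*(-34) + U(53)) = 1/(635*(-34) + (199 + 53**2 - 200*53)) = 1/(-21590 + (199 + 2809 - 10600)) = 1/(-21590 - 7592) = 1/(-29182) = -1/29182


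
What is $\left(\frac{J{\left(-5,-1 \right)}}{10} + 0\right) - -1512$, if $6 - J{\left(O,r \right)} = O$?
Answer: $\frac{15131}{10} \approx 1513.1$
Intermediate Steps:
$J{\left(O,r \right)} = 6 - O$
$\left(\frac{J{\left(-5,-1 \right)}}{10} + 0\right) - -1512 = \left(\frac{6 - -5}{10} + 0\right) - -1512 = \left(\frac{6 + 5}{10} + 0\right) + 1512 = \left(\frac{1}{10} \cdot 11 + 0\right) + 1512 = \left(\frac{11}{10} + 0\right) + 1512 = \frac{11}{10} + 1512 = \frac{15131}{10}$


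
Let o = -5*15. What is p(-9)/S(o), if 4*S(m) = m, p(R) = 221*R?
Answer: 2652/25 ≈ 106.08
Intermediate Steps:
o = -75
S(m) = m/4
p(-9)/S(o) = (221*(-9))/(((¼)*(-75))) = -1989/(-75/4) = -1989*(-4/75) = 2652/25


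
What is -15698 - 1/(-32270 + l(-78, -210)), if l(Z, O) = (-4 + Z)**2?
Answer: -401021107/25546 ≈ -15698.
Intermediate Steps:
-15698 - 1/(-32270 + l(-78, -210)) = -15698 - 1/(-32270 + (-4 - 78)**2) = -15698 - 1/(-32270 + (-82)**2) = -15698 - 1/(-32270 + 6724) = -15698 - 1/(-25546) = -15698 - 1*(-1/25546) = -15698 + 1/25546 = -401021107/25546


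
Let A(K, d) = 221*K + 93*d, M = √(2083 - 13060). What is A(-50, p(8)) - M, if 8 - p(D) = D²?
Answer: -16258 - I*√10977 ≈ -16258.0 - 104.77*I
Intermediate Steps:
M = I*√10977 (M = √(-10977) = I*√10977 ≈ 104.77*I)
p(D) = 8 - D²
A(K, d) = 93*d + 221*K
A(-50, p(8)) - M = (93*(8 - 1*8²) + 221*(-50)) - I*√10977 = (93*(8 - 1*64) - 11050) - I*√10977 = (93*(8 - 64) - 11050) - I*√10977 = (93*(-56) - 11050) - I*√10977 = (-5208 - 11050) - I*√10977 = -16258 - I*√10977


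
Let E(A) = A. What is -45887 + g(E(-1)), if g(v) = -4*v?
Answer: -45883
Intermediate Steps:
-45887 + g(E(-1)) = -45887 - 4*(-1) = -45887 + 4 = -45883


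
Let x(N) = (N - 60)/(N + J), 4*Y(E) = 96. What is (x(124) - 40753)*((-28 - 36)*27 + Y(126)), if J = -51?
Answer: 5069238120/73 ≈ 6.9442e+7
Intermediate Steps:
Y(E) = 24 (Y(E) = (¼)*96 = 24)
x(N) = (-60 + N)/(-51 + N) (x(N) = (N - 60)/(N - 51) = (-60 + N)/(-51 + N))
(x(124) - 40753)*((-28 - 36)*27 + Y(126)) = ((-60 + 124)/(-51 + 124) - 40753)*((-28 - 36)*27 + 24) = (64/73 - 40753)*(-64*27 + 24) = ((1/73)*64 - 40753)*(-1728 + 24) = (64/73 - 40753)*(-1704) = -2974905/73*(-1704) = 5069238120/73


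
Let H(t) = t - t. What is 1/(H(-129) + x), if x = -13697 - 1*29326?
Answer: -1/43023 ≈ -2.3243e-5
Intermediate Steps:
x = -43023 (x = -13697 - 29326 = -43023)
H(t) = 0
1/(H(-129) + x) = 1/(0 - 43023) = 1/(-43023) = -1/43023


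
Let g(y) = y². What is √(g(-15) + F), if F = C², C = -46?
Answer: √2341 ≈ 48.384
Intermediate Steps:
F = 2116 (F = (-46)² = 2116)
√(g(-15) + F) = √((-15)² + 2116) = √(225 + 2116) = √2341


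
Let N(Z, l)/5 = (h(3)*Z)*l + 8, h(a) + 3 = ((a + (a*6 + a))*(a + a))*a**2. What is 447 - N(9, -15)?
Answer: 873182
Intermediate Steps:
h(a) = -3 + 16*a**4 (h(a) = -3 + ((a + (a*6 + a))*(a + a))*a**2 = -3 + ((a + (6*a + a))*(2*a))*a**2 = -3 + ((a + 7*a)*(2*a))*a**2 = -3 + ((8*a)*(2*a))*a**2 = -3 + (16*a**2)*a**2 = -3 + 16*a**4)
N(Z, l) = 40 + 6465*Z*l (N(Z, l) = 5*(((-3 + 16*3**4)*Z)*l + 8) = 5*(((-3 + 16*81)*Z)*l + 8) = 5*(((-3 + 1296)*Z)*l + 8) = 5*((1293*Z)*l + 8) = 5*(1293*Z*l + 8) = 5*(8 + 1293*Z*l) = 40 + 6465*Z*l)
447 - N(9, -15) = 447 - (40 + 6465*9*(-15)) = 447 - (40 - 872775) = 447 - 1*(-872735) = 447 + 872735 = 873182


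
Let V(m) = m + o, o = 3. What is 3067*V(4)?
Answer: 21469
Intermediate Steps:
V(m) = 3 + m (V(m) = m + 3 = 3 + m)
3067*V(4) = 3067*(3 + 4) = 3067*7 = 21469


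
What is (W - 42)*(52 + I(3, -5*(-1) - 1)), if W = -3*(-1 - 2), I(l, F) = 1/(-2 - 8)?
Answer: -17127/10 ≈ -1712.7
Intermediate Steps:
I(l, F) = -⅒ (I(l, F) = 1/(-10) = -⅒)
W = 9 (W = -3*(-3) = 9)
(W - 42)*(52 + I(3, -5*(-1) - 1)) = (9 - 42)*(52 - ⅒) = -33*519/10 = -17127/10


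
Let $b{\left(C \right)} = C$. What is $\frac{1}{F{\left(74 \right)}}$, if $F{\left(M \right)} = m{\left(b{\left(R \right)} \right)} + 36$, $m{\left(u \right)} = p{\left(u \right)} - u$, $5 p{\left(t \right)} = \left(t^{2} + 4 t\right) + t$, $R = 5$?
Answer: $\frac{1}{41} \approx 0.02439$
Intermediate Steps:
$p{\left(t \right)} = t + \frac{t^{2}}{5}$ ($p{\left(t \right)} = \frac{\left(t^{2} + 4 t\right) + t}{5} = \frac{t^{2} + 5 t}{5} = t + \frac{t^{2}}{5}$)
$m{\left(u \right)} = - u + \frac{u \left(5 + u\right)}{5}$ ($m{\left(u \right)} = \frac{u \left(5 + u\right)}{5} - u = - u + \frac{u \left(5 + u\right)}{5}$)
$F{\left(M \right)} = 41$ ($F{\left(M \right)} = \frac{5^{2}}{5} + 36 = \frac{1}{5} \cdot 25 + 36 = 5 + 36 = 41$)
$\frac{1}{F{\left(74 \right)}} = \frac{1}{41}$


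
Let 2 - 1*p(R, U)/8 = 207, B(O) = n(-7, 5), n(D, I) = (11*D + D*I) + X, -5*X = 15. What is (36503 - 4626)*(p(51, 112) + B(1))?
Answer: -55944135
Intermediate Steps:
X = -3 (X = -1/5*15 = -3)
n(D, I) = -3 + 11*D + D*I (n(D, I) = (11*D + D*I) - 3 = -3 + 11*D + D*I)
B(O) = -115 (B(O) = -3 + 11*(-7) - 7*5 = -3 - 77 - 35 = -115)
p(R, U) = -1640 (p(R, U) = 16 - 8*207 = 16 - 1656 = -1640)
(36503 - 4626)*(p(51, 112) + B(1)) = (36503 - 4626)*(-1640 - 115) = 31877*(-1755) = -55944135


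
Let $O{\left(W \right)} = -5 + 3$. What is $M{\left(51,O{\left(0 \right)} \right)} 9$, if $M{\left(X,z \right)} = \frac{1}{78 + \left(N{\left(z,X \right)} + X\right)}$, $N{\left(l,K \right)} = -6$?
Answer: $\frac{3}{41} \approx 0.073171$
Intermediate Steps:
$O{\left(W \right)} = -2$
$M{\left(X,z \right)} = \frac{1}{72 + X}$ ($M{\left(X,z \right)} = \frac{1}{78 + \left(-6 + X\right)} = \frac{1}{72 + X}$)
$M{\left(51,O{\left(0 \right)} \right)} 9 = \frac{1}{72 + 51} \cdot 9 = \frac{1}{123} \cdot 9 = \frac{3}{41}$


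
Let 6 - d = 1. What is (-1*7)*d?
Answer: -35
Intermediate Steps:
d = 5 (d = 6 - 1*1 = 6 - 1 = 5)
(-1*7)*d = -1*7*5 = -7*5 = -35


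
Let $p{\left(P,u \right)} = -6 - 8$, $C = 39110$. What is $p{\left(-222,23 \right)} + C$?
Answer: $39096$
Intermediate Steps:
$p{\left(P,u \right)} = -14$ ($p{\left(P,u \right)} = -6 - 8 = -14$)
$p{\left(-222,23 \right)} + C = -14 + 39110 = 39096$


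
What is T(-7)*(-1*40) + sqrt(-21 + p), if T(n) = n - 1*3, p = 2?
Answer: 400 + I*sqrt(19) ≈ 400.0 + 4.3589*I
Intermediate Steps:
T(n) = -3 + n (T(n) = n - 3 = -3 + n)
T(-7)*(-1*40) + sqrt(-21 + p) = (-3 - 7)*(-1*40) + sqrt(-21 + 2) = -10*(-40) + sqrt(-19) = 400 + I*sqrt(19)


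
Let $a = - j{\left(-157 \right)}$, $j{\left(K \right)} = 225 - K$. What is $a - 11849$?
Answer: $-12231$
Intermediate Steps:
$a = -382$ ($a = - (225 - -157) = - (225 + 157) = \left(-1\right) 382 = -382$)
$a - 11849 = -382 - 11849 = -12231$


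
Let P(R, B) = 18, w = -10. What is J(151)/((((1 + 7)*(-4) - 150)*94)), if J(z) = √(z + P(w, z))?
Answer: -1/1316 ≈ -0.00075988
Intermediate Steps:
J(z) = √(18 + z) (J(z) = √(z + 18) = √(18 + z))
J(151)/((((1 + 7)*(-4) - 150)*94)) = √(18 + 151)/((((1 + 7)*(-4) - 150)*94)) = √169/(((8*(-4) - 150)*94)) = 13/(((-32 - 150)*94)) = 13/((-182*94)) = 13/(-17108) = 13*(-1/17108) = -1/1316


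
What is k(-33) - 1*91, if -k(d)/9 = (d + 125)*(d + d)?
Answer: 54557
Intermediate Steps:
k(d) = -18*d*(125 + d) (k(d) = -9*(d + 125)*(d + d) = -9*(125 + d)*2*d = -18*d*(125 + d))
k(-33) - 1*91 = -18*(-33)*(125 - 33) - 1*91 = -18*(-33)*92 - 91 = 54648 - 91 = 54557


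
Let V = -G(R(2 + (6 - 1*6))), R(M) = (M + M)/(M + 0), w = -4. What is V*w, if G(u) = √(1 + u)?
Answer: 4*√3 ≈ 6.9282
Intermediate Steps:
R(M) = 2 (R(M) = (2*M)/M = 2)
V = -√3 (V = -√(1 + 2) = -√3 ≈ -1.7320)
V*w = -√3*(-4) = 4*√3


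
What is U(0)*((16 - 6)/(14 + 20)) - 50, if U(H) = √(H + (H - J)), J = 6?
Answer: -50 + 5*I*√6/17 ≈ -50.0 + 0.72044*I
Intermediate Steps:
U(H) = √(-6 + 2*H) (U(H) = √(H + (H - 1*6)) = √(H + (H - 6)) = √(H + (-6 + H)) = √(-6 + 2*H))
U(0)*((16 - 6)/(14 + 20)) - 50 = √(-6 + 2*0)*((16 - 6)/(14 + 20)) - 50 = √(-6 + 0)*(10/34) - 50 = √(-6)*(10*(1/34)) - 50 = (I*√6)*(5/17) - 50 = 5*I*√6/17 - 50 = -50 + 5*I*√6/17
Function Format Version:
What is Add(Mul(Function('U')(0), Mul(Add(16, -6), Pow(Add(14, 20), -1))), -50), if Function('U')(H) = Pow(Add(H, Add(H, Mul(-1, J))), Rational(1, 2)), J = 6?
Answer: Add(-50, Mul(Rational(5, 17), I, Pow(6, Rational(1, 2)))) ≈ Add(-50.000, Mul(0.72044, I))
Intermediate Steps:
Function('U')(H) = Pow(Add(-6, Mul(2, H)), Rational(1, 2)) (Function('U')(H) = Pow(Add(H, Add(H, Mul(-1, 6))), Rational(1, 2)) = Pow(Add(H, Add(H, -6)), Rational(1, 2)) = Pow(Add(H, Add(-6, H)), Rational(1, 2)) = Pow(Add(-6, Mul(2, H)), Rational(1, 2)))
Add(Mul(Function('U')(0), Mul(Add(16, -6), Pow(Add(14, 20), -1))), -50) = Add(Mul(Pow(Add(-6, Mul(2, 0)), Rational(1, 2)), Mul(Add(16, -6), Pow(Add(14, 20), -1))), -50) = Add(Mul(Pow(Add(-6, 0), Rational(1, 2)), Mul(10, Pow(34, -1))), -50) = Add(Mul(Pow(-6, Rational(1, 2)), Mul(10, Rational(1, 34))), -50) = Add(Mul(Mul(I, Pow(6, Rational(1, 2))), Rational(5, 17)), -50) = Add(Mul(Rational(5, 17), I, Pow(6, Rational(1, 2))), -50) = Add(-50, Mul(Rational(5, 17), I, Pow(6, Rational(1, 2))))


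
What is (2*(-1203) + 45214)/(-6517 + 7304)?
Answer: 42808/787 ≈ 54.394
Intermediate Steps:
(2*(-1203) + 45214)/(-6517 + 7304) = (-2406 + 45214)/787 = 42808*(1/787) = 42808/787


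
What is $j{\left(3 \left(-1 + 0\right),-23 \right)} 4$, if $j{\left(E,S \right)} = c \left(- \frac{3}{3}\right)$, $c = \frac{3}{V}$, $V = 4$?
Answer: $-3$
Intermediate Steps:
$c = \frac{3}{4} \approx 0.75$
$j{\left(E,S \right)} = - \frac{3}{4}$ ($j{\left(E,S \right)} = \frac{3 \left(- \frac{3}{3}\right)}{4} = \frac{3 \left(\left(-3\right) \frac{1}{3}\right)}{4} = \frac{3}{4} \left(-1\right) = - \frac{3}{4}$)
$j{\left(3 \left(-1 + 0\right),-23 \right)} 4 = \left(- \frac{3}{4}\right) 4 = -3$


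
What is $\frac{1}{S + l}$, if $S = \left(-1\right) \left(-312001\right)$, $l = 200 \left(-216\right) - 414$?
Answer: $\frac{1}{268387} \approx 3.726 \cdot 10^{-6}$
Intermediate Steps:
$l = -43614$ ($l = -43200 - 414 = -43614$)
$S = 312001$
$\frac{1}{S + l} = \frac{1}{312001 - 43614} = \frac{1}{268387}$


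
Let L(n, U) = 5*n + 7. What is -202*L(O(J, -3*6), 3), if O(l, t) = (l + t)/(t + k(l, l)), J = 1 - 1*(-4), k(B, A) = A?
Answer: -2424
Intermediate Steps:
J = 5 (J = 1 + 4 = 5)
O(l, t) = 1 (O(l, t) = (l + t)/(t + l) = (l + t)/(l + t) = 1)
L(n, U) = 7 + 5*n
-202*L(O(J, -3*6), 3) = -202*(7 + 5*1) = -202*(7 + 5) = -202*12 = -2424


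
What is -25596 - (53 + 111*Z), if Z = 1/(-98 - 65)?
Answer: -4180676/163 ≈ -25648.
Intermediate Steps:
Z = -1/163 (Z = 1/(-163) = -1/163 ≈ -0.0061350)
-25596 - (53 + 111*Z) = -25596 - (53 + 111*(-1/163)) = -25596 - (53 - 111/163) = -25596 - 1*8528/163 = -25596 - 8528/163 = -4180676/163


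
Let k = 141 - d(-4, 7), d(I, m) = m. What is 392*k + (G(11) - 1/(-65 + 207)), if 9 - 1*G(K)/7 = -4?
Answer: 7471897/142 ≈ 52619.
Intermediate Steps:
G(K) = 91 (G(K) = 63 - 7*(-4) = 63 + 28 = 91)
k = 134 (k = 141 - 1*7 = 141 - 7 = 134)
392*k + (G(11) - 1/(-65 + 207)) = 392*134 + (91 - 1/(-65 + 207)) = 52528 + (91 - 1/142) = 52528 + 12921/142 = 7471897/142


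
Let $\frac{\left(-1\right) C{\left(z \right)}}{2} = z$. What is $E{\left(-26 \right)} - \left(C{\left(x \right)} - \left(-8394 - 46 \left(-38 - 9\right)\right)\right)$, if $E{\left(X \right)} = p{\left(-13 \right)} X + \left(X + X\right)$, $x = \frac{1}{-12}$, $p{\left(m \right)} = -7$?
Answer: $- \frac{36613}{6} \approx -6102.2$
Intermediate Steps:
$x = - \frac{1}{12} \approx -0.083333$
$C{\left(z \right)} = - 2 z$
$E{\left(X \right)} = - 5 X$ ($E{\left(X \right)} = - 7 X + \left(X + X\right) = - 7 X + 2 X = - 5 X$)
$E{\left(-26 \right)} - \left(C{\left(x \right)} - \left(-8394 - 46 \left(-38 - 9\right)\right)\right) = \left(-5\right) \left(-26\right) - \left(\left(-2\right) \left(- \frac{1}{12}\right) - \left(-8394 - 46 \left(-38 - 9\right)\right)\right) = 130 - \left(\frac{1}{6} - \left(-8394 - 46 \left(-47\right)\right)\right) = 130 - \left(\frac{1}{6} - \left(-8394 - -2162\right)\right) = 130 - \left(\frac{1}{6} - \left(-8394 + 2162\right)\right) = 130 - \left(\frac{1}{6} - -6232\right) = 130 - \left(\frac{1}{6} + 6232\right) = 130 - \frac{37393}{6} = - \frac{36613}{6}$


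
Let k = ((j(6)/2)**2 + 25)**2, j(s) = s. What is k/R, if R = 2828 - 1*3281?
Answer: -1156/453 ≈ -2.5519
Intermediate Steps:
R = -453 (R = 2828 - 3281 = -453)
k = 1156 (k = ((6/2)**2 + 25)**2 = ((6*(1/2))**2 + 25)**2 = (3**2 + 25)**2 = (9 + 25)**2 = 34**2 = 1156)
k/R = 1156/(-453) = 1156*(-1/453) = -1156/453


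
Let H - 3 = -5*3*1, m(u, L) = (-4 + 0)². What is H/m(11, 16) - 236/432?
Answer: -35/27 ≈ -1.2963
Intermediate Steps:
m(u, L) = 16 (m(u, L) = (-4)² = 16)
H = -12 (H = 3 - 5*3*1 = 3 - 15*1 = 3 - 15 = -12)
H/m(11, 16) - 236/432 = -12/16 - 236/432 = -12*1/16 - 236*1/432 = -¾ - 59/108 = -35/27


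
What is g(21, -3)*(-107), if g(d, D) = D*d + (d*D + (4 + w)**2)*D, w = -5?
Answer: -13161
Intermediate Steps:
g(d, D) = D*d + D*(1 + D*d) (g(d, D) = D*d + (d*D + (4 - 5)**2)*D = D*d + (D*d + (-1)**2)*D = D*d + (D*d + 1)*D = D*d + (1 + D*d)*D = D*d + D*(1 + D*d))
g(21, -3)*(-107) = -3*(1 + 21 - 3*21)*(-107) = -3*(1 + 21 - 63)*(-107) = -3*(-41)*(-107) = 123*(-107) = -13161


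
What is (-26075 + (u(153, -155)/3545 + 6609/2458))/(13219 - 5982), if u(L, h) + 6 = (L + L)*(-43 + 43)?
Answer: -227183966593/63060395570 ≈ -3.6026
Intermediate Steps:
u(L, h) = -6 (u(L, h) = -6 + (L + L)*(-43 + 43) = -6 + (2*L)*0 = -6 + 0 = -6)
(-26075 + (u(153, -155)/3545 + 6609/2458))/(13219 - 5982) = (-26075 + (-6/3545 + 6609/2458))/(13219 - 5982) = (-26075 + (-6*1/3545 + 6609*(1/2458)))/7237 = (-26075 + (-6/3545 + 6609/2458))*(1/7237) = (-26075 + 23414157/8713610)*(1/7237) = -227183966593/8713610*1/7237 = -227183966593/63060395570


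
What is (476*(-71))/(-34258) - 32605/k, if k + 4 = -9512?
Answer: 102756059/23285652 ≈ 4.4128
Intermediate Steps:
k = -9516 (k = -4 - 9512 = -9516)
(476*(-71))/(-34258) - 32605/k = (476*(-71))/(-34258) - 32605/(-9516) = -33796*(-1/34258) - 32605*(-1/9516) = 2414/2447 + 32605/9516 = 102756059/23285652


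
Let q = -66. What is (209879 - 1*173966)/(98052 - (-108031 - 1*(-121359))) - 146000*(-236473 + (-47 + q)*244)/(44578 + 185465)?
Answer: 1088722251404753/6496721044 ≈ 1.6758e+5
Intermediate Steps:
(209879 - 1*173966)/(98052 - (-108031 - 1*(-121359))) - 146000*(-236473 + (-47 + q)*244)/(44578 + 185465) = (209879 - 1*173966)/(98052 - (-108031 - 1*(-121359))) - 146000*(-236473 + (-47 - 66)*244)/(44578 + 185465) = (209879 - 173966)/(98052 - (-108031 + 121359)) - 146000/(230043/(-236473 - 113*244)) = 35913/(98052 - 1*13328) - 146000/(230043/(-236473 - 27572)) = 35913/(98052 - 13328) - 146000/(230043/(-264045)) = 35913/84724 - 146000/(230043*(-1/264045)) = 35913*(1/84724) - 146000/(-76681/88015) = 35913/84724 - 146000*(-88015/76681) = 35913/84724 + 12850190000/76681 = 1088722251404753/6496721044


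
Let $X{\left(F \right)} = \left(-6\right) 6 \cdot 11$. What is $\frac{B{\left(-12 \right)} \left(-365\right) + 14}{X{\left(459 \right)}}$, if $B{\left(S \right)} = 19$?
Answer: $\frac{769}{44} \approx 17.477$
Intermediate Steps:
$X{\left(F \right)} = -396$ ($X{\left(F \right)} = \left(-36\right) 11 = -396$)
$\frac{B{\left(-12 \right)} \left(-365\right) + 14}{X{\left(459 \right)}} = \frac{19 \left(-365\right) + 14}{-396} = \left(-6935 + 14\right) \left(- \frac{1}{396}\right) = \left(-6921\right) \left(- \frac{1}{396}\right) = \frac{769}{44}$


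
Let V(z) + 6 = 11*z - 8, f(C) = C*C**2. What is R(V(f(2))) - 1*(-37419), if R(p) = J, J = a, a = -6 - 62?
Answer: 37351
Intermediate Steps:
f(C) = C**3
a = -68
J = -68
V(z) = -14 + 11*z (V(z) = -6 + (11*z - 8) = -6 + (-8 + 11*z) = -14 + 11*z)
R(p) = -68
R(V(f(2))) - 1*(-37419) = -68 - 1*(-37419) = -68 + 37419 = 37351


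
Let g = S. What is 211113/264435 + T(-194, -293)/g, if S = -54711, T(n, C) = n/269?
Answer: 1035685333219/1297252794555 ≈ 0.79837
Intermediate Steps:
T(n, C) = n/269 (T(n, C) = n*(1/269) = n/269)
g = -54711
211113/264435 + T(-194, -293)/g = 211113/264435 + ((1/269)*(-194))/(-54711) = 211113*(1/264435) - 194/269*(-1/54711) = 70371/88145 + 194/14717259 = 1035685333219/1297252794555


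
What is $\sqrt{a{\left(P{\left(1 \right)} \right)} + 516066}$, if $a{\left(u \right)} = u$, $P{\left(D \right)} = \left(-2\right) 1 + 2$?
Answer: $\sqrt{516066} \approx 718.38$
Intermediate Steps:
$P{\left(D \right)} = 0$ ($P{\left(D \right)} = -2 + 2 = 0$)
$\sqrt{a{\left(P{\left(1 \right)} \right)} + 516066} = \sqrt{0 + 516066} = \sqrt{516066}$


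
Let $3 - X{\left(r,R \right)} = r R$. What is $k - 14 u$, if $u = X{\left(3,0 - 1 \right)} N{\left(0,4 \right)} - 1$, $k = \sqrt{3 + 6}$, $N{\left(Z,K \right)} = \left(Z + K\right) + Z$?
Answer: $-319$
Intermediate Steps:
$N{\left(Z,K \right)} = K + 2 Z$ ($N{\left(Z,K \right)} = \left(K + Z\right) + Z = K + 2 Z$)
$k = 3$ ($k = \sqrt{9} = 3$)
$X{\left(r,R \right)} = 3 - R r$ ($X{\left(r,R \right)} = 3 - r R = 3 - R r$)
$u = 23$ ($u = \left(3 - \left(0 - 1\right) 3\right) \left(4 + 2 \cdot 0\right) - 1 = \left(3 - \left(0 - 1\right) 3\right) \left(4 + 0\right) - 1 = \left(3 - \left(-1\right) 3\right) 4 - 1 = \left(3 + 3\right) 4 - 1 = 6 \cdot 4 - 1 = 24 - 1 = 23$)
$k - 14 u = 3 - 322 = -319$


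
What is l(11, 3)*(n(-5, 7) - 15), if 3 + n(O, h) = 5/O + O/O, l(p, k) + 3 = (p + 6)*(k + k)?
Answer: -1782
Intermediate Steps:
l(p, k) = -3 + 2*k*(6 + p) (l(p, k) = -3 + (p + 6)*(k + k) = -3 + (6 + p)*(2*k) = -3 + 2*k*(6 + p))
n(O, h) = -2 + 5/O (n(O, h) = -3 + (5/O + O/O) = -3 + (5/O + 1) = -3 + (1 + 5/O) = -2 + 5/O)
l(11, 3)*(n(-5, 7) - 15) = (-3 + 12*3 + 2*3*11)*((-2 + 5/(-5)) - 15) = (-3 + 36 + 66)*((-2 + 5*(-⅕)) - 15) = 99*((-2 - 1) - 15) = 99*(-3 - 15) = 99*(-18) = -1782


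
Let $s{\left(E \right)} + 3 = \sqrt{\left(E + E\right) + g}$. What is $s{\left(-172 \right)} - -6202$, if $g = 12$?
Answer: $6199 + 2 i \sqrt{83} \approx 6199.0 + 18.221 i$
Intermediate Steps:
$s{\left(E \right)} = -3 + \sqrt{12 + 2 E}$ ($s{\left(E \right)} = -3 + \sqrt{\left(E + E\right) + 12} = -3 + \sqrt{2 E + 12} = -3 + \sqrt{12 + 2 E}$)
$s{\left(-172 \right)} - -6202 = \left(-3 + \sqrt{12 + 2 \left(-172\right)}\right) - -6202 = \left(-3 + \sqrt{12 - 344}\right) + 6202 = \left(-3 + \sqrt{-332}\right) + 6202 = \left(-3 + 2 i \sqrt{83}\right) + 6202 = 6199 + 2 i \sqrt{83}$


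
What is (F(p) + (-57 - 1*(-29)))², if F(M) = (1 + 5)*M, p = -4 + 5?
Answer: 484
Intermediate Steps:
p = 1
F(M) = 6*M
(F(p) + (-57 - 1*(-29)))² = (6*1 + (-57 - 1*(-29)))² = (6 + (-57 + 29))² = (6 - 28)² = (-22)² = 484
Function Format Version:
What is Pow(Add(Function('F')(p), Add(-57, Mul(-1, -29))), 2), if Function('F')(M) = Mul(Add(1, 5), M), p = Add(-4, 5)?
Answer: 484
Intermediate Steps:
p = 1
Function('F')(M) = Mul(6, M)
Pow(Add(Function('F')(p), Add(-57, Mul(-1, -29))), 2) = Pow(Add(Mul(6, 1), Add(-57, Mul(-1, -29))), 2) = Pow(Add(6, Add(-57, 29)), 2) = Pow(Add(6, -28), 2) = Pow(-22, 2) = 484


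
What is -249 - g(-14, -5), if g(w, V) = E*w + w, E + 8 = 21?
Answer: -53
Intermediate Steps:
E = 13 (E = -8 + 21 = 13)
g(w, V) = 14*w (g(w, V) = 13*w + w = 14*w)
-249 - g(-14, -5) = -249 - 14*(-14) = -249 - 1*(-196) = -249 + 196 = -53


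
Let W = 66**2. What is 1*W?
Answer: 4356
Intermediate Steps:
W = 4356
1*W = 1*4356 = 4356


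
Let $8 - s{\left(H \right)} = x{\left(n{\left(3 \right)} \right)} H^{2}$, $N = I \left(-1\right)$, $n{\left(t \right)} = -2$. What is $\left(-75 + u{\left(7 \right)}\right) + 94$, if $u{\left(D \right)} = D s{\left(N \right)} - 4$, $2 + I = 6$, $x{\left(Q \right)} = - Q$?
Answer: $-153$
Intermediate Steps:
$I = 4$ ($I = -2 + 6 = 4$)
$N = -4$ ($N = 4 \left(-1\right) = -4$)
$s{\left(H \right)} = 8 - 2 H^{2}$ ($s{\left(H \right)} = 8 - \left(-1\right) \left(-2\right) H^{2} = 8 - 2 H^{2}$)
$u{\left(D \right)} = -4 - 24 D$ ($u{\left(D \right)} = D \left(8 - 2 \left(-4\right)^{2}\right) - 4 = D \left(8 - 32\right) - 4 = D \left(-24\right) - 4 = - 24 D - 4 = -4 - 24 D$)
$\left(-75 + u{\left(7 \right)}\right) + 94 = \left(-75 - 172\right) + 94 = -247 + 94 = -153$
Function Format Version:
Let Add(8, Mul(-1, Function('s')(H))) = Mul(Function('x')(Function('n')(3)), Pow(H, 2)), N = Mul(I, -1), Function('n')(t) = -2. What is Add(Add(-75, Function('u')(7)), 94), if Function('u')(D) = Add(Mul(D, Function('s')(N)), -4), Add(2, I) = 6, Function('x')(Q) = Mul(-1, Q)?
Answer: -153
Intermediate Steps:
I = 4 (I = Add(-2, 6) = 4)
N = -4 (N = Mul(4, -1) = -4)
Function('s')(H) = Add(8, Mul(-2, Pow(H, 2))) (Function('s')(H) = Add(8, Mul(-1, Mul(Mul(-1, -2), Pow(H, 2)))) = Add(8, Mul(-1, Mul(2, Pow(H, 2)))) = Add(8, Mul(-2, Pow(H, 2))))
Function('u')(D) = Add(-4, Mul(-24, D)) (Function('u')(D) = Add(Mul(D, Add(8, Mul(-2, Pow(-4, 2)))), -4) = Add(Mul(D, Add(8, Mul(-2, 16))), -4) = Add(Mul(D, Add(8, -32)), -4) = Add(Mul(D, -24), -4) = Add(Mul(-24, D), -4) = Add(-4, Mul(-24, D)))
Add(Add(-75, Function('u')(7)), 94) = Add(Add(-75, Add(-4, Mul(-24, 7))), 94) = Add(Add(-75, Add(-4, -168)), 94) = Add(Add(-75, -172), 94) = Add(-247, 94) = -153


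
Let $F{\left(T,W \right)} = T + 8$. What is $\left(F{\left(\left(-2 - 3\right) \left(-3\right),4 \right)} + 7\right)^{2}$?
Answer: $900$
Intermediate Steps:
$F{\left(T,W \right)} = 8 + T$
$\left(F{\left(\left(-2 - 3\right) \left(-3\right),4 \right)} + 7\right)^{2} = \left(\left(8 + \left(-2 - 3\right) \left(-3\right)\right) + 7\right)^{2} = \left(\left(8 - -15\right) + 7\right)^{2} = \left(\left(8 + 15\right) + 7\right)^{2} = \left(23 + 7\right)^{2} = 30^{2} = 900$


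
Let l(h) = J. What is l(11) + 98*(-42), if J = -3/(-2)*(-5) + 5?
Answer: -8237/2 ≈ -4118.5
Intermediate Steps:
J = -5/2 (J = -3*(-½)*(-5) + 5 = (3/2)*(-5) + 5 = -15/2 + 5 = -5/2 ≈ -2.5000)
l(h) = -5/2
l(11) + 98*(-42) = -5/2 + 98*(-42) = -5/2 - 4116 = -8237/2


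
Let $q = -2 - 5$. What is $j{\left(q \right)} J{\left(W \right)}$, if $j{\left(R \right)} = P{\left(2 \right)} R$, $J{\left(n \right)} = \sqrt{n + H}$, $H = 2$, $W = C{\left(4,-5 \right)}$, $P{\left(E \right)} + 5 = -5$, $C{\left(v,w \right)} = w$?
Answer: $70 i \sqrt{3} \approx 121.24 i$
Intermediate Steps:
$P{\left(E \right)} = -10$ ($P{\left(E \right)} = -5 - 5 = -10$)
$W = -5$
$J{\left(n \right)} = \sqrt{2 + n}$ ($J{\left(n \right)} = \sqrt{n + 2} = \sqrt{2 + n}$)
$q = -7$ ($q = -2 - 5 = -7$)
$j{\left(R \right)} = - 10 R$
$j{\left(q \right)} J{\left(W \right)} = \left(-10\right) \left(-7\right) \sqrt{2 - 5} = 70 \sqrt{-3} = 70 i \sqrt{3}$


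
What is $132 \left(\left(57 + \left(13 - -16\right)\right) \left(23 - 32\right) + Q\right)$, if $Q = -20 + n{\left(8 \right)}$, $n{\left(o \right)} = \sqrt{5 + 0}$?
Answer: $-104808 + 132 \sqrt{5} \approx -1.0451 \cdot 10^{5}$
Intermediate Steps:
$n{\left(o \right)} = \sqrt{5}$
$Q = -20 + \sqrt{5} \approx -17.764$
$132 \left(\left(57 + \left(13 - -16\right)\right) \left(23 - 32\right) + Q\right) = 132 \left(\left(57 + \left(13 - -16\right)\right) \left(23 - 32\right) - \left(20 - \sqrt{5}\right)\right) = 132 \left(\left(57 + \left(13 + 16\right)\right) \left(-9\right) - \left(20 - \sqrt{5}\right)\right) = 132 \left(\left(57 + 29\right) \left(-9\right) - \left(20 - \sqrt{5}\right)\right) = 132 \left(86 \left(-9\right) - \left(20 - \sqrt{5}\right)\right) = 132 \left(-774 - \left(20 - \sqrt{5}\right)\right) = 132 \left(-794 + \sqrt{5}\right) = -104808 + 132 \sqrt{5}$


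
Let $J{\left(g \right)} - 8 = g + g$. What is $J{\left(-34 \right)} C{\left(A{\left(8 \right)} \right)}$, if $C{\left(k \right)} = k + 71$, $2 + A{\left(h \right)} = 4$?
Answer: $-4380$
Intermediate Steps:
$A{\left(h \right)} = 2$ ($A{\left(h \right)} = -2 + 4 = 2$)
$C{\left(k \right)} = 71 + k$
$J{\left(g \right)} = 8 + 2 g$ ($J{\left(g \right)} = 8 + \left(g + g\right) = 8 + 2 g$)
$J{\left(-34 \right)} C{\left(A{\left(8 \right)} \right)} = \left(8 + 2 \left(-34\right)\right) \left(71 + 2\right) = \left(8 - 68\right) 73 = \left(-60\right) 73 = -4380$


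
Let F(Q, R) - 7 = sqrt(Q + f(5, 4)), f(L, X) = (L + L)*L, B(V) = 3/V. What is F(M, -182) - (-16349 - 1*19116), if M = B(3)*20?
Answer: 35472 + sqrt(70) ≈ 35480.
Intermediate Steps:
M = 20 (M = (3/3)*20 = (3*(1/3))*20 = 1*20 = 20)
f(L, X) = 2*L**2 (f(L, X) = (2*L)*L = 2*L**2)
F(Q, R) = 7 + sqrt(50 + Q) (F(Q, R) = 7 + sqrt(Q + 2*5**2) = 7 + sqrt(Q + 2*25) = 7 + sqrt(Q + 50) = 7 + sqrt(50 + Q))
F(M, -182) - (-16349 - 1*19116) = (7 + sqrt(50 + 20)) - (-16349 - 1*19116) = (7 + sqrt(70)) - (-16349 - 19116) = (7 + sqrt(70)) - 1*(-35465) = (7 + sqrt(70)) + 35465 = 35472 + sqrt(70)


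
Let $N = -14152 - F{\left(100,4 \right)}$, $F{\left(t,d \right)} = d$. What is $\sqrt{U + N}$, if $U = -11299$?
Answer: $i \sqrt{25455} \approx 159.55 i$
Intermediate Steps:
$N = -14156$ ($N = -14152 - 4 = -14156$)
$\sqrt{U + N} = \sqrt{-11299 - 14156} = \sqrt{-25455} = i \sqrt{25455}$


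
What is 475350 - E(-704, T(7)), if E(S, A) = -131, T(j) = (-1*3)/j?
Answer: 475481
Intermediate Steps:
T(j) = -3/j
475350 - E(-704, T(7)) = 475350 - 1*(-131) = 475350 + 131 = 475481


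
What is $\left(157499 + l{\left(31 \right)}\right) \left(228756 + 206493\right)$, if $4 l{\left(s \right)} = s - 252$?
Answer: $\frac{274108938975}{4} \approx 6.8527 \cdot 10^{10}$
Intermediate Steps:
$l{\left(s \right)} = -63 + \frac{s}{4}$ ($l{\left(s \right)} = \frac{s - 252}{4} = \frac{-252 + s}{4} = -63 + \frac{s}{4}$)
$\left(157499 + l{\left(31 \right)}\right) \left(228756 + 206493\right) = \left(157499 + \left(-63 + \frac{1}{4} \cdot 31\right)\right) \left(228756 + 206493\right) = \left(157499 + \left(-63 + \frac{31}{4}\right)\right) 435249 = \left(157499 - \frac{221}{4}\right) 435249 = \frac{629775}{4} \cdot 435249 = \frac{274108938975}{4}$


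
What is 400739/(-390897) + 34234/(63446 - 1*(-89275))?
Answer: -590361641/737014577 ≈ -0.80102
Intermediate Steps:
400739/(-390897) + 34234/(63446 - 1*(-89275)) = 400739*(-1/390897) + 34234/(63446 + 89275) = -400739/390897 + 34234/152721 = -590361641/737014577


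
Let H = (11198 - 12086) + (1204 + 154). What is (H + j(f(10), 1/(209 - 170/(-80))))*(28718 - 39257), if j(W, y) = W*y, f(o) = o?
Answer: -2789005830/563 ≈ -4.9538e+6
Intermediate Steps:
H = 470 (H = -888 + 1358 = 470)
(H + j(f(10), 1/(209 - 170/(-80))))*(28718 - 39257) = (470 + 10/(209 - 170/(-80)))*(28718 - 39257) = (470 + 10/(209 - 170*(-1/80)))*(-10539) = (470 + 10/(209 + 17/8))*(-10539) = (470 + 10/(1689/8))*(-10539) = (470 + 10*(8/1689))*(-10539) = (470 + 80/1689)*(-10539) = (793910/1689)*(-10539) = -2789005830/563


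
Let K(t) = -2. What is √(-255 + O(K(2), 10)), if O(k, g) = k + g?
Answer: I*√247 ≈ 15.716*I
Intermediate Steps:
O(k, g) = g + k
√(-255 + O(K(2), 10)) = √(-255 + (10 - 2)) = √(-255 + 8) = √(-247) = I*√247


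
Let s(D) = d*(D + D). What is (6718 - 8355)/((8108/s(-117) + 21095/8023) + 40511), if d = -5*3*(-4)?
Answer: -46099115010/1140877113859 ≈ -0.040407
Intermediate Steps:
d = 60 (d = -15*(-4) = 60)
s(D) = 120*D (s(D) = 60*(D + D) = 60*(2*D) = 120*D)
(6718 - 8355)/((8108/s(-117) + 21095/8023) + 40511) = (6718 - 8355)/((8108/((120*(-117))) + 21095/8023) + 40511) = -1637/((8108/(-14040) + 21095*(1/8023)) + 40511) = -1637/((8108*(-1/14040) + 21095/8023) + 40511) = -1637/((-2027/3510 + 21095/8023) + 40511) = -1637/(57780829/28160730 + 40511) = -1637/1140877113859/28160730 = -1637*28160730/1140877113859 = -46099115010/1140877113859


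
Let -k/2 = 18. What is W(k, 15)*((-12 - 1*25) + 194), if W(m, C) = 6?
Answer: 942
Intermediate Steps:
k = -36 (k = -2*18 = -36)
W(k, 15)*((-12 - 1*25) + 194) = 6*((-12 - 1*25) + 194) = 6*((-12 - 25) + 194) = 6*(-37 + 194) = 6*157 = 942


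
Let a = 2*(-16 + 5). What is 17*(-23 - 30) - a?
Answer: -879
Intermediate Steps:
a = -22 (a = 2*(-11) = -22)
17*(-23 - 30) - a = 17*(-23 - 30) - 1*(-22) = 17*(-53) + 22 = -901 + 22 = -879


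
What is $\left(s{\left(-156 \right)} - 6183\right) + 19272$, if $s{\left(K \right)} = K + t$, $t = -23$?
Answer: $12910$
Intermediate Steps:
$s{\left(K \right)} = -23 + K$ ($s{\left(K \right)} = K - 23 = -23 + K$)
$\left(s{\left(-156 \right)} - 6183\right) + 19272 = \left(\left(-23 - 156\right) - 6183\right) + 19272 = \left(-179 - 6183\right) + 19272 = -6362 + 19272 = 12910$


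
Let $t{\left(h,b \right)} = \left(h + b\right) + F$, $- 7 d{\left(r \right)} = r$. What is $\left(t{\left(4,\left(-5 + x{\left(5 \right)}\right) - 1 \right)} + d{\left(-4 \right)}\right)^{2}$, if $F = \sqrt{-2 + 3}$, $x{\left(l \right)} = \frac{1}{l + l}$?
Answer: $\frac{529}{4900} \approx 0.10796$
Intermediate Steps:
$x{\left(l \right)} = \frac{1}{2 l}$
$d{\left(r \right)} = - \frac{r}{7}$
$F = 1$ ($F = \sqrt{1} = 1$)
$t{\left(h,b \right)} = 1 + b + h$ ($t{\left(h,b \right)} = \left(h + b\right) + 1 = \left(b + h\right) + 1 = 1 + b + h$)
$\left(t{\left(4,\left(-5 + x{\left(5 \right)}\right) - 1 \right)} + d{\left(-4 \right)}\right)^{2} = \left(\left(1 - \left(6 - \frac{1}{10}\right) + 4\right) - - \frac{4}{7}\right)^{2} = \left(\left(1 + \left(\left(-5 + \frac{1}{2} \cdot \frac{1}{5}\right) - 1\right) + 4\right) + \frac{4}{7}\right)^{2} = \left(\left(1 + \left(\left(-5 + \frac{1}{10}\right) - 1\right) + 4\right) + \frac{4}{7}\right)^{2} = \left(\left(1 - \frac{59}{10} + 4\right) + \frac{4}{7}\right)^{2} = \left(- \frac{9}{10} + \frac{4}{7}\right)^{2} = \left(- \frac{23}{70}\right)^{2} = \frac{529}{4900}$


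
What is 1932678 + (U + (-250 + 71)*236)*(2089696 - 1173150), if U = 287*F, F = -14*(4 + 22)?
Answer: -134466364074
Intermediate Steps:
F = -364 (F = -14*26 = -364)
U = -104468 (U = 287*(-364) = -104468)
1932678 + (U + (-250 + 71)*236)*(2089696 - 1173150) = 1932678 + (-104468 + (-250 + 71)*236)*(2089696 - 1173150) = 1932678 + (-104468 - 179*236)*916546 = 1932678 + (-104468 - 42244)*916546 = 1932678 - 146712*916546 = 1932678 - 134468296752 = -134466364074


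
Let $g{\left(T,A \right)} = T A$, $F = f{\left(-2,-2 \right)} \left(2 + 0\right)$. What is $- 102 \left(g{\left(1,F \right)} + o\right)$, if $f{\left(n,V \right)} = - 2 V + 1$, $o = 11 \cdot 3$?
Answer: $-4386$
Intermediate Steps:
$o = 33$
$f{\left(n,V \right)} = 1 - 2 V$
$F = 10$ ($F = \left(1 - -4\right) \left(2 + 0\right) = \left(1 + 4\right) 2 = 5 \cdot 2 = 10$)
$g{\left(T,A \right)} = A T$
$- 102 \left(g{\left(1,F \right)} + o\right) = - 102 \left(10 \cdot 1 + 33\right) = - 102 \left(10 + 33\right) = \left(-102\right) 43 = -4386$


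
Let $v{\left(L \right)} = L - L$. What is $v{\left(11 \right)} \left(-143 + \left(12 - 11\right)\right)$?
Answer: $0$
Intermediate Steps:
$v{\left(L \right)} = 0$
$v{\left(11 \right)} \left(-143 + \left(12 - 11\right)\right) = 0 \left(-143 + \left(12 - 11\right)\right) = 0 \left(-143 + 1\right) = 0 \left(-142\right) = 0$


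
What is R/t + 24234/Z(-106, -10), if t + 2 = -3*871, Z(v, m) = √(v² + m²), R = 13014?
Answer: -13014/2615 + 12117*√2834/2834 ≈ 222.64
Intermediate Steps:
Z(v, m) = √(m² + v²)
t = -2615 (t = -2 - 3*871 = -2 - 2613 = -2615)
R/t + 24234/Z(-106, -10) = 13014/(-2615) + 24234/(√((-10)² + (-106)²)) = 13014*(-1/2615) + 24234/(√(100 + 11236)) = -13014/2615 + 24234/(√11336) = -13014/2615 + 24234/((2*√2834)) = -13014/2615 + 24234*(√2834/5668) = -13014/2615 + 12117*√2834/2834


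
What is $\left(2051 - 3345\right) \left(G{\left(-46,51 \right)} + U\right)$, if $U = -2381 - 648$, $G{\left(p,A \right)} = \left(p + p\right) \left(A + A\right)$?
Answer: $16062422$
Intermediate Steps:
$G{\left(p,A \right)} = 4 A p$ ($G{\left(p,A \right)} = 2 p 2 A = 4 A p$)
$U = -3029$
$\left(2051 - 3345\right) \left(G{\left(-46,51 \right)} + U\right) = \left(2051 - 3345\right) \left(4 \cdot 51 \left(-46\right) - 3029\right) = - 1294 \left(-9384 - 3029\right) = \left(-1294\right) \left(-12413\right) = 16062422$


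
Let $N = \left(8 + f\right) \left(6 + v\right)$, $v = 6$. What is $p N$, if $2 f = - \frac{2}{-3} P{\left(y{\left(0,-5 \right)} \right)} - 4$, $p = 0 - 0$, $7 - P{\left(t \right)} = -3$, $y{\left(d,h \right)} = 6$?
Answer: $0$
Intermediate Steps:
$P{\left(t \right)} = 10$ ($P{\left(t \right)} = 7 - -3 = 7 + 3 = 10$)
$p = 0$ ($p = 0 + 0 = 0$)
$f = \frac{4}{3}$ ($f = \frac{- \frac{2}{-3} \cdot 10 - 4}{2} = \frac{\left(-2\right) \left(- \frac{1}{3}\right) 10 - 4}{2} = \frac{\frac{2}{3} \cdot 10 - 4}{2} = \frac{\frac{20}{3} - 4}{2} = \frac{1}{2} \cdot \frac{8}{3} = \frac{4}{3} \approx 1.3333$)
$N = 112$ ($N = \left(8 + \frac{4}{3}\right) \left(6 + 6\right) = \frac{28}{3} \cdot 12 = 112$)
$p N = 0 \cdot 112 = 0$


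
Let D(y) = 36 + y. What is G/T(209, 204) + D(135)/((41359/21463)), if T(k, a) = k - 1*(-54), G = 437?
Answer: 983329382/10877417 ≈ 90.401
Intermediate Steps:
T(k, a) = 54 + k (T(k, a) = k + 54 = 54 + k)
G/T(209, 204) + D(135)/((41359/21463)) = 437/(54 + 209) + (36 + 135)/((41359/21463)) = 437/263 + 171/((41359*(1/21463))) = 437*(1/263) + 171/(41359/21463) = 437/263 + 171*(21463/41359) = 437/263 + 3670173/41359 = 983329382/10877417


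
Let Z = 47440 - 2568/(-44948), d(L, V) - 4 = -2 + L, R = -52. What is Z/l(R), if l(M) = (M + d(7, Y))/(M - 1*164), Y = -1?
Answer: 115146127152/483191 ≈ 2.3830e+5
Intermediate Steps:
d(L, V) = 2 + L (d(L, V) = 4 + (-2 + L) = 2 + L)
Z = 533083922/11237 (Z = 47440 - 2568*(-1)/44948 = 47440 - 1*(-642/11237) = 47440 + 642/11237 = 533083922/11237 ≈ 47440.)
l(M) = (9 + M)/(-164 + M) (l(M) = (M + (2 + 7))/(M - 1*164) = (M + 9)/(M - 164) = (9 + M)/(-164 + M))
Z/l(R) = 533083922/(11237*(((9 - 52)/(-164 - 52)))) = 533083922/(11237*((-43/(-216)))) = 533083922/(11237*((-1/216*(-43)))) = 533083922/(11237*(43/216)) = (533083922/11237)*(216/43) = 115146127152/483191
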